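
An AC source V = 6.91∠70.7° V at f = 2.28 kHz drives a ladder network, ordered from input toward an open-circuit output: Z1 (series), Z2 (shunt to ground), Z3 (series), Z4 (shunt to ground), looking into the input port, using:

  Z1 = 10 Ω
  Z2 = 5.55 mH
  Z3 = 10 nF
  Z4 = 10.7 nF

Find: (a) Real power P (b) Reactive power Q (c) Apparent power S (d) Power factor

Step 1 — Angular frequency: ω = 2π·f = 2π·2280 = 1.433e+04 rad/s.
Step 2 — Component impedances:
  Z1: Z = R = 10 Ω
  Z2: Z = jωL = j·1.433e+04·0.00555 = 0 + j79.51 Ω
  Z3: Z = 1/(jωC) = -j/(ω·C) = 0 - j6980 Ω
  Z4: Z = 1/(jωC) = -j/(ω·C) = 0 - j6524 Ω
Step 3 — Ladder network (open output): work backward from the far end, alternating series and parallel combinations. Z_in = 10 + j79.98 Ω = 80.6∠82.9° Ω.
Step 4 — Source phasor: V = 6.91∠70.7° V = 2.284 + j6.522 V.
Step 5 — Current: I = V / Z = 0.0838 - j0.01808 A = 0.08573∠-12.2° A.
Step 6 — Complex power: S = V·I* = 0.0735 + j0.5878 VA.
Step 7 — Real power: P = Re(S) = 0.0735 W.
Step 8 — Reactive power: Q = Im(S) = 0.5878 VAR.
Step 9 — Apparent power: |S| = 0.5924 VA.
Step 10 — Power factor: PF = P/|S| = 0.1241 (lagging).

(a) P = 0.0735 W  (b) Q = 0.5878 VAR  (c) S = 0.5924 VA  (d) PF = 0.1241 (lagging)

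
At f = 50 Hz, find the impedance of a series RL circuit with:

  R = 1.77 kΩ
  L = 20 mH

Step 1 — Angular frequency: ω = 2π·f = 2π·50 = 314.2 rad/s.
Step 2 — Component impedances:
  R: Z = R = 1770 Ω
  L: Z = jωL = j·314.2·0.02 = 0 + j6.283 Ω
Step 3 — Series combination: Z_total = R + L = 1770 + j6.283 Ω = 1770∠0.2° Ω.

Z = 1770 + j6.283 Ω = 1770∠0.2° Ω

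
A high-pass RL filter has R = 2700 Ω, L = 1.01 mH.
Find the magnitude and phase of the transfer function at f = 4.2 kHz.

Step 1 — Angular frequency: ω = 2π·4200 = 2.639e+04 rad/s.
Step 2 — Transfer function: H(jω) = jωL/(R + jωL).
Step 3 — Numerator jωL = j·26.65; denominator R + jωL = 2700 + j26.65.
Step 4 — H = 9.744e-05 + j0.009871.
Step 5 — Magnitude: |H| = 0.009871 (-40.1 dB); phase: φ = 89.4°.

|H| = 0.009871 (-40.1 dB), φ = 89.4°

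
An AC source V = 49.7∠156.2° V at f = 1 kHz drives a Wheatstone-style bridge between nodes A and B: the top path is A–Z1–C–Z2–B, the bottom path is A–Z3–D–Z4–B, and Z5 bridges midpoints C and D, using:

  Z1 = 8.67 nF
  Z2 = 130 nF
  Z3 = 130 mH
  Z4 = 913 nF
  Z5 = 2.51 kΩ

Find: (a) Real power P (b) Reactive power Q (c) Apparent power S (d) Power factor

Step 1 — Angular frequency: ω = 2π·f = 2π·1000 = 6283 rad/s.
Step 2 — Component impedances:
  Z1: Z = 1/(jωC) = -j/(ω·C) = 0 - j1.836e+04 Ω
  Z2: Z = 1/(jωC) = -j/(ω·C) = 0 - j1224 Ω
  Z3: Z = jωL = j·6283·0.13 = 0 + j816.8 Ω
  Z4: Z = 1/(jωC) = -j/(ω·C) = 0 - j174.3 Ω
  Z5: Z = R = 2510 Ω
Step 3 — Bridge requires nodal analysis (the Z5 bridge couples midpoints C and D, so the two paths cannot be reduced to a simple series/parallel combination). Setting node B to ground and injecting 1 A at node A, the 3-node admittance system at A, C, D solves to V_A = Z_AB = 15.47 + j672.3 Ω = 672.5∠88.7° Ω.
Step 4 — Source phasor: V = 49.7∠156.2° V = -45.47 + j20.06 V.
Step 5 — Current: I = V / Z = 0.02826 + j0.06829 A = 0.07391∠67.5° A.
Step 6 — Complex power: S = V·I* = 0.08452 + j3.672 VA.
Step 7 — Real power: P = Re(S) = 0.08452 W.
Step 8 — Reactive power: Q = Im(S) = 3.672 VAR.
Step 9 — Apparent power: |S| = 3.673 VA.
Step 10 — Power factor: PF = P/|S| = 0.02301 (lagging).

(a) P = 0.08452 W  (b) Q = 3.672 VAR  (c) S = 3.673 VA  (d) PF = 0.02301 (lagging)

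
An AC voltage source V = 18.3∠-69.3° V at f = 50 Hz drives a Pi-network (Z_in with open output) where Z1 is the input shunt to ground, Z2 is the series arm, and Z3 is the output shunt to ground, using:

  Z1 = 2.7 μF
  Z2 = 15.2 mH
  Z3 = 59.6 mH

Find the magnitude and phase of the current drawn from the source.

Step 1 — Angular frequency: ω = 2π·f = 2π·50 = 314.2 rad/s.
Step 2 — Component impedances:
  Z1: Z = 1/(jωC) = -j/(ω·C) = 0 - j1179 Ω
  Z2: Z = jωL = j·314.2·0.0152 = 0 + j4.775 Ω
  Z3: Z = jωL = j·314.2·0.0596 = 0 + j18.72 Ω
Step 3 — With open output, the series arm Z2 and the output shunt Z3 appear in series to ground: Z2 + Z3 = 0 + j23.5 Ω.
Step 4 — Parallel with input shunt Z1: Z_in = Z1 || (Z2 + Z3) = 0 + j23.98 Ω = 23.98∠90.0° Ω.
Step 5 — Source phasor: V = 18.3∠-69.3° V = 6.469 - j17.12 V.
Step 6 — Ohm's law: I = V / Z_total = (6.469 - j17.12) / (0 + j23.98) = -0.714 - j0.2698 A.
Step 7 — Convert to polar: |I| = 0.7632 A, ∠I = -159.3°.

I = 0.7632∠-159.3° A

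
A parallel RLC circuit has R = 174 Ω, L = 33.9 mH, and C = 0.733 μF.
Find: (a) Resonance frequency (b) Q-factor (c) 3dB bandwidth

Step 1 — Resonance: ω₀ = 1/√(LC) = 1/√(0.0339·7.33e-07) = 6344 rad/s.
Step 2 — f₀ = ω₀/(2π) = 1010 Hz.
Step 3 — Parallel Q: Q = R/(ω₀L) = 174/(6344·0.0339) = 0.8091.
Step 4 — Bandwidth: Δω = ω₀/Q = 7841 rad/s; BW = Δω/(2π) = 1248 Hz.

(a) f₀ = 1010 Hz  (b) Q = 0.8091  (c) BW = 1248 Hz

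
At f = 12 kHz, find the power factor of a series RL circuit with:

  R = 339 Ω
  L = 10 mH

Step 1 — Angular frequency: ω = 2π·f = 2π·1.2e+04 = 7.54e+04 rad/s.
Step 2 — Component impedances:
  R: Z = R = 339 Ω
  L: Z = jωL = j·7.54e+04·0.01 = 0 + j754 Ω
Step 3 — Series combination: Z_total = R + L = 339 + j754 Ω = 826.7∠65.8° Ω.
Step 4 — Power factor: PF = cos(φ) = Re(Z)/|Z| = 339/826.7 = 0.4101.
Step 5 — Type: Im(Z) = 754 ⇒ lagging (phase φ = 65.8°).

PF = 0.4101 (lagging, φ = 65.8°)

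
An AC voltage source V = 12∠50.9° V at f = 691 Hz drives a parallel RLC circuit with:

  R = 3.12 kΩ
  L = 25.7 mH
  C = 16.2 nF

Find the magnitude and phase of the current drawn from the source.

Step 1 — Angular frequency: ω = 2π·f = 2π·691 = 4342 rad/s.
Step 2 — Component impedances:
  R: Z = R = 3120 Ω
  L: Z = jωL = j·4342·0.0257 = 0 + j111.6 Ω
  C: Z = 1/(jωC) = -j/(ω·C) = 0 - j1.422e+04 Ω
Step 3 — Parallel combination: 1/Z_total = 1/R + 1/L + 1/C; Z_total = 4.049 + j112.3 Ω = 112.4∠87.9° Ω.
Step 4 — Source phasor: V = 12∠50.9° V = 7.568 + j9.313 V.
Step 5 — Ohm's law: I = V / Z_total = (7.568 + j9.313) / (4.049 + j112.3) = 0.08523 - j0.06431 A.
Step 6 — Convert to polar: |I| = 0.1068 A, ∠I = -37.0°.

I = 0.1068∠-37.0° A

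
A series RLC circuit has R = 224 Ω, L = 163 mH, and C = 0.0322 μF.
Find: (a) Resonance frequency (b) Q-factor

Step 1 — Resonance condition Im(Z)=0 gives ω₀ = 1/√(LC).
Step 2 — ω₀ = 1/√(0.163·3.22e-08) = 1.38e+04 rad/s.
Step 3 — f₀ = ω₀/(2π) = 2197 Hz.
Step 4 — Series Q: Q = ω₀L/R = 1.38e+04·0.163/224 = 10.04.

(a) f₀ = 2197 Hz  (b) Q = 10.04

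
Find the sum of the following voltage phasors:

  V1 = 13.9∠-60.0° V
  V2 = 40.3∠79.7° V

Step 1 — Convert each phasor to rectangular form:
  V1 = 13.9·(cos(-60.0°) + j·sin(-60.0°)) = 6.95 - j12.04 V
  V2 = 40.3·(cos(79.7°) + j·sin(79.7°)) = 7.206 + j39.65 V
Step 2 — Sum components: V_total = 14.16 + j27.61 V.
Step 3 — Convert to polar: |V_total| = 31.03 V, ∠V_total = 62.9°.

V_total = 31.03∠62.9° V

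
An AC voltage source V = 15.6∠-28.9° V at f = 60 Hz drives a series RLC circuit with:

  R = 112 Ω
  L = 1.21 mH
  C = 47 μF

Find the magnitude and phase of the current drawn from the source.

Step 1 — Angular frequency: ω = 2π·f = 2π·60 = 377 rad/s.
Step 2 — Component impedances:
  R: Z = R = 112 Ω
  L: Z = jωL = j·377·0.00121 = 0 + j0.4562 Ω
  C: Z = 1/(jωC) = -j/(ω·C) = 0 - j56.44 Ω
Step 3 — Series combination: Z_total = R + L + C = 112 - j55.98 Ω = 125.2∠-26.6° Ω.
Step 4 — Source phasor: V = 15.6∠-28.9° V = 13.66 - j7.539 V.
Step 5 — Ohm's law: I = V / Z_total = (13.66 - j7.539) / (112 - j55.98) = 0.1245 - j0.005092 A.
Step 6 — Convert to polar: |I| = 0.1246 A, ∠I = -2.3°.

I = 0.1246∠-2.3° A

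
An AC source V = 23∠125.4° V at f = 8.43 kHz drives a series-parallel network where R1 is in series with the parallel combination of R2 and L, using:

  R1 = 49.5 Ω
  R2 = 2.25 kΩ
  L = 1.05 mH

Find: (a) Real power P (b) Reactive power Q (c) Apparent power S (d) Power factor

Step 1 — Angular frequency: ω = 2π·f = 2π·8430 = 5.297e+04 rad/s.
Step 2 — Component impedances:
  R1: Z = R = 49.5 Ω
  R2: Z = R = 2250 Ω
  L: Z = jωL = j·5.297e+04·0.00105 = 0 + j55.62 Ω
Step 3 — Parallel branch: R2 || L = 1/(1/R2 + 1/L) = 1.374 + j55.58 Ω.
Step 4 — Series with R1: Z_total = R1 + (R2 || L) = 50.87 + j55.58 Ω = 75.35∠47.5° Ω.
Step 5 — Source phasor: V = 23∠125.4° V = -13.32 + j18.75 V.
Step 6 — Current: I = V / Z = 0.06415 + j0.2984 A = 0.3052∠77.9° A.
Step 7 — Complex power: S = V·I* = 4.74 + j5.179 VA.
Step 8 — Real power: P = Re(S) = 4.74 W.
Step 9 — Reactive power: Q = Im(S) = 5.179 VAR.
Step 10 — Apparent power: |S| = 7.021 VA.
Step 11 — Power factor: PF = P/|S| = 0.6752 (lagging).

(a) P = 4.74 W  (b) Q = 5.179 VAR  (c) S = 7.021 VA  (d) PF = 0.6752 (lagging)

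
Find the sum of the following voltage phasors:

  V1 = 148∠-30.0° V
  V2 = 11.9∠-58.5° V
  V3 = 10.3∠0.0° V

Step 1 — Convert each phasor to rectangular form:
  V1 = 148·(cos(-30.0°) + j·sin(-30.0°)) = 128.2 - j74 V
  V2 = 11.9·(cos(-58.5°) + j·sin(-58.5°)) = 6.218 - j10.15 V
  V3 = 10.3·(cos(0.0°) + j·sin(0.0°)) = 10.3 V
Step 2 — Sum components: V_total = 144.7 - j84.15 V.
Step 3 — Convert to polar: |V_total| = 167.4 V, ∠V_total = -30.2°.

V_total = 167.4∠-30.2° V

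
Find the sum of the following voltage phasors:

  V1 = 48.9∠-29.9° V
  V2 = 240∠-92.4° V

Step 1 — Convert each phasor to rectangular form:
  V1 = 48.9·(cos(-29.9°) + j·sin(-29.9°)) = 42.39 - j24.38 V
  V2 = 240·(cos(-92.4°) + j·sin(-92.4°)) = -10.05 - j239.8 V
Step 2 — Sum components: V_total = 32.34 - j264.2 V.
Step 3 — Convert to polar: |V_total| = 266.1 V, ∠V_total = -83.0°.

V_total = 266.1∠-83.0° V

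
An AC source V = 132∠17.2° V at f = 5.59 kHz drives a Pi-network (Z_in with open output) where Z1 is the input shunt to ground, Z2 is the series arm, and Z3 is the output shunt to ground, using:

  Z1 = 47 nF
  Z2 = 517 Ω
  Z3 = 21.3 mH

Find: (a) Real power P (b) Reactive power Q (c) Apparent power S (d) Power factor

Step 1 — Angular frequency: ω = 2π·f = 2π·5590 = 3.512e+04 rad/s.
Step 2 — Component impedances:
  Z1: Z = 1/(jωC) = -j/(ω·C) = 0 - j605.8 Ω
  Z2: Z = R = 517 Ω
  Z3: Z = jωL = j·3.512e+04·0.0213 = 0 + j748.1 Ω
Step 3 — With open output, the series arm Z2 and the output shunt Z3 appear in series to ground: Z2 + Z3 = 517 + j748.1 Ω.
Step 4 — Parallel with input shunt Z1: Z_in = Z1 || (Z2 + Z3) = 659.8 - j787.4 Ω = 1027∠-50.0° Ω.
Step 5 — Source phasor: V = 132∠17.2° V = 126.1 + j39.03 V.
Step 6 — Current: I = V / Z = 0.04971 + j0.1185 A = 0.1285∠67.2° A.
Step 7 — Complex power: S = V·I* = 10.89 - j13 VA.
Step 8 — Real power: P = Re(S) = 10.89 W.
Step 9 — Reactive power: Q = Im(S) = -13 VAR.
Step 10 — Apparent power: |S| = 16.96 VA.
Step 11 — Power factor: PF = P/|S| = 0.6422 (leading).

(a) P = 10.89 W  (b) Q = -13 VAR  (c) S = 16.96 VA  (d) PF = 0.6422 (leading)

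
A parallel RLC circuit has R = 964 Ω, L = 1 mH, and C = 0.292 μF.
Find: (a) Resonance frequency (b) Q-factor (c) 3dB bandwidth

Step 1 — Resonance: ω₀ = 1/√(LC) = 1/√(0.001·2.92e-07) = 5.852e+04 rad/s.
Step 2 — f₀ = ω₀/(2π) = 9314 Hz.
Step 3 — Parallel Q: Q = R/(ω₀L) = 964/(5.852e+04·0.001) = 16.47.
Step 4 — Bandwidth: Δω = ω₀/Q = 3553 rad/s; BW = Δω/(2π) = 565.4 Hz.

(a) f₀ = 9314 Hz  (b) Q = 16.47  (c) BW = 565.4 Hz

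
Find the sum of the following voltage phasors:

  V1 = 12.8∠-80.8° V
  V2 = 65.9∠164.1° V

Step 1 — Convert each phasor to rectangular form:
  V1 = 12.8·(cos(-80.8°) + j·sin(-80.8°)) = 2.046 - j12.64 V
  V2 = 65.9·(cos(164.1°) + j·sin(164.1°)) = -63.38 + j18.05 V
Step 2 — Sum components: V_total = -61.33 + j5.419 V.
Step 3 — Convert to polar: |V_total| = 61.57 V, ∠V_total = 175.0°.

V_total = 61.57∠175.0° V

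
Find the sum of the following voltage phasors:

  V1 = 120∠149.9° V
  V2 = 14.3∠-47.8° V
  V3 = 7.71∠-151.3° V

Step 1 — Convert each phasor to rectangular form:
  V1 = 120·(cos(149.9°) + j·sin(149.9°)) = -103.8 + j60.18 V
  V2 = 14.3·(cos(-47.8°) + j·sin(-47.8°)) = 9.606 - j10.59 V
  V3 = 7.71·(cos(-151.3°) + j·sin(-151.3°)) = -6.763 - j3.703 V
Step 2 — Sum components: V_total = -101 + j45.89 V.
Step 3 — Convert to polar: |V_total| = 110.9 V, ∠V_total = 155.6°.

V_total = 110.9∠155.6° V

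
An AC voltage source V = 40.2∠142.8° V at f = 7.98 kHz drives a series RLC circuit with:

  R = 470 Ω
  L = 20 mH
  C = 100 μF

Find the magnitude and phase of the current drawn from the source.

Step 1 — Angular frequency: ω = 2π·f = 2π·7980 = 5.014e+04 rad/s.
Step 2 — Component impedances:
  R: Z = R = 470 Ω
  L: Z = jωL = j·5.014e+04·0.02 = 0 + j1003 Ω
  C: Z = 1/(jωC) = -j/(ω·C) = 0 - j0.1994 Ω
Step 3 — Series combination: Z_total = R + L + C = 470 + j1003 Ω = 1107∠64.9° Ω.
Step 4 — Source phasor: V = 40.2∠142.8° V = -32.02 + j24.3 V.
Step 5 — Ohm's law: I = V / Z_total = (-32.02 + j24.3) / (470 + j1003) = 0.0076 + j0.0355 A.
Step 6 — Convert to polar: |I| = 0.0363 A, ∠I = 77.9°.

I = 0.0363∠77.9° A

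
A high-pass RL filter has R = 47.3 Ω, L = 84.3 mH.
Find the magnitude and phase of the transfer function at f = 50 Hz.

Step 1 — Angular frequency: ω = 2π·50 = 314.2 rad/s.
Step 2 — Transfer function: H(jω) = jωL/(R + jωL).
Step 3 — Numerator jωL = j·26.48; denominator R + jωL = 47.3 + j26.48.
Step 4 — H = 0.2387 + j0.4263.
Step 5 — Magnitude: |H| = 0.4885 (-6.2 dB); phase: φ = 60.8°.

|H| = 0.4885 (-6.2 dB), φ = 60.8°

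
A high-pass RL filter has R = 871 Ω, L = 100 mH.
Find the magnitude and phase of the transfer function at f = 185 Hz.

Step 1 — Angular frequency: ω = 2π·185 = 1162 rad/s.
Step 2 — Transfer function: H(jω) = jωL/(R + jωL).
Step 3 — Numerator jωL = j·116.2; denominator R + jωL = 871 + j116.2.
Step 4 — H = 0.0175 + j0.1311.
Step 5 — Magnitude: |H| = 0.1323 (-17.6 dB); phase: φ = 82.4°.

|H| = 0.1323 (-17.6 dB), φ = 82.4°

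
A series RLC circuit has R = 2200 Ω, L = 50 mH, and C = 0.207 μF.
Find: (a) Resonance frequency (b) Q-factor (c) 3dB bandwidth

Step 1 — Resonance condition Im(Z)=0 gives ω₀ = 1/√(LC).
Step 2 — ω₀ = 1/√(0.05·2.07e-07) = 9829 rad/s.
Step 3 — f₀ = ω₀/(2π) = 1564 Hz.
Step 4 — Series Q: Q = ω₀L/R = 9829·0.05/2200 = 0.2234.
Step 5 — 3dB bandwidth: Δω = ω₀/Q = 4.4e+04 rad/s; BW = Δω/(2π) = 7003 Hz.

(a) f₀ = 1564 Hz  (b) Q = 0.2234  (c) BW = 7003 Hz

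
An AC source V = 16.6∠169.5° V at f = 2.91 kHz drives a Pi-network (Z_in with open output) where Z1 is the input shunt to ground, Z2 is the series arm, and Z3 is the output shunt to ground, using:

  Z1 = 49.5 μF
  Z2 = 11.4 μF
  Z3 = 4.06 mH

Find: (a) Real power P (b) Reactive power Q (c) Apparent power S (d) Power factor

Step 1 — Angular frequency: ω = 2π·f = 2π·2910 = 1.828e+04 rad/s.
Step 2 — Component impedances:
  Z1: Z = 1/(jωC) = -j/(ω·C) = 0 - j1.105 Ω
  Z2: Z = 1/(jωC) = -j/(ω·C) = 0 - j4.798 Ω
  Z3: Z = jωL = j·1.828e+04·0.00406 = 0 + j74.23 Ω
Step 3 — With open output, the series arm Z2 and the output shunt Z3 appear in series to ground: Z2 + Z3 = 0 + j69.44 Ω.
Step 4 — Parallel with input shunt Z1: Z_in = Z1 || (Z2 + Z3) = 0 - j1.123 Ω = 1.123∠-90.0° Ω.
Step 5 — Source phasor: V = 16.6∠169.5° V = -16.32 + j3.025 V.
Step 6 — Current: I = V / Z = -2.694 - j14.54 A = 14.78∠-100.5° A.
Step 7 — Complex power: S = V·I* = 0 - j245.4 VA.
Step 8 — Real power: P = Re(S) = 0 W.
Step 9 — Reactive power: Q = Im(S) = -245.4 VAR.
Step 10 — Apparent power: |S| = 245.4 VA.
Step 11 — Power factor: PF = P/|S| = 0 (leading).

(a) P = 0 W  (b) Q = -245.4 VAR  (c) S = 245.4 VA  (d) PF = 0 (leading)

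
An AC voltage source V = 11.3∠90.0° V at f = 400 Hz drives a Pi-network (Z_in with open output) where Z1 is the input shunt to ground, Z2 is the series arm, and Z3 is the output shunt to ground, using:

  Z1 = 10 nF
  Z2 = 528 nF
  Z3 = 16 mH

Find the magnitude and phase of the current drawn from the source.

Step 1 — Angular frequency: ω = 2π·f = 2π·400 = 2513 rad/s.
Step 2 — Component impedances:
  Z1: Z = 1/(jωC) = -j/(ω·C) = 0 - j3.979e+04 Ω
  Z2: Z = 1/(jωC) = -j/(ω·C) = 0 - j753.6 Ω
  Z3: Z = jωL = j·2513·0.016 = 0 + j40.21 Ω
Step 3 — With open output, the series arm Z2 and the output shunt Z3 appear in series to ground: Z2 + Z3 = 0 - j713.4 Ω.
Step 4 — Parallel with input shunt Z1: Z_in = Z1 || (Z2 + Z3) = 0 - j700.8 Ω = 700.8∠-90.0° Ω.
Step 5 — Source phasor: V = 11.3∠90.0° V = 0 + j11.3 V.
Step 6 — Ohm's law: I = V / Z_total = (0 + j11.3) / (0 - j700.8) = -0.01612 A.
Step 7 — Convert to polar: |I| = 0.01612 A, ∠I = 180.0°.

I = 0.01612∠180.0° A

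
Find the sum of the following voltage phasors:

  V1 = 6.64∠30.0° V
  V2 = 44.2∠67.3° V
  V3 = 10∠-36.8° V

Step 1 — Convert each phasor to rectangular form:
  V1 = 6.64·(cos(30.0°) + j·sin(30.0°)) = 5.75 + j3.32 V
  V2 = 44.2·(cos(67.3°) + j·sin(67.3°)) = 17.06 + j40.78 V
  V3 = 10·(cos(-36.8°) + j·sin(-36.8°)) = 8.007 - j5.99 V
Step 2 — Sum components: V_total = 30.81 + j38.11 V.
Step 3 — Convert to polar: |V_total| = 49.01 V, ∠V_total = 51.0°.

V_total = 49.01∠51.0° V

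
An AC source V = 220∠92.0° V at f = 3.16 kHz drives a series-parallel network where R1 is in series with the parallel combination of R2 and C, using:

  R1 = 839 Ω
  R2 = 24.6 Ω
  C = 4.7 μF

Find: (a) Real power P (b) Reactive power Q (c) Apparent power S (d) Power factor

Step 1 — Angular frequency: ω = 2π·f = 2π·3160 = 1.985e+04 rad/s.
Step 2 — Component impedances:
  R1: Z = R = 839 Ω
  R2: Z = R = 24.6 Ω
  C: Z = 1/(jωC) = -j/(ω·C) = 0 - j10.72 Ω
Step 3 — Parallel branch: R2 || C = 1/(1/R2 + 1/C) = 3.924 - j9.007 Ω.
Step 4 — Series with R1: Z_total = R1 + (R2 || C) = 842.9 - j9.007 Ω = 843∠-0.6° Ω.
Step 5 — Source phasor: V = 220∠92.0° V = -7.678 + j219.9 V.
Step 6 — Current: I = V / Z = -0.01189 + j0.2607 A = 0.261∠92.6° A.
Step 7 — Complex power: S = V·I* = 57.41 - j0.6135 VA.
Step 8 — Real power: P = Re(S) = 57.41 W.
Step 9 — Reactive power: Q = Im(S) = -0.6135 VAR.
Step 10 — Apparent power: |S| = 57.42 VA.
Step 11 — Power factor: PF = P/|S| = 0.9999 (leading).

(a) P = 57.41 W  (b) Q = -0.6135 VAR  (c) S = 57.42 VA  (d) PF = 0.9999 (leading)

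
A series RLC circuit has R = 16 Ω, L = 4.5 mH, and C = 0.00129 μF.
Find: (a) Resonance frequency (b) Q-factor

Step 1 — Resonance condition Im(Z)=0 gives ω₀ = 1/√(LC).
Step 2 — ω₀ = 1/√(0.0045·1.29e-09) = 4.15e+05 rad/s.
Step 3 — f₀ = ω₀/(2π) = 6.606e+04 Hz.
Step 4 — Series Q: Q = ω₀L/R = 4.15e+05·0.0045/16 = 116.7.

(a) f₀ = 6.606e+04 Hz  (b) Q = 116.7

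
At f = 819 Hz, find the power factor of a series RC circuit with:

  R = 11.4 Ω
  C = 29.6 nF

Step 1 — Angular frequency: ω = 2π·f = 2π·819 = 5146 rad/s.
Step 2 — Component impedances:
  R: Z = R = 11.4 Ω
  C: Z = 1/(jωC) = -j/(ω·C) = 0 - j6565 Ω
Step 3 — Series combination: Z_total = R + C = 11.4 - j6565 Ω = 6565∠-89.9° Ω.
Step 4 — Power factor: PF = cos(φ) = Re(Z)/|Z| = 11.4/6565 = 0.001736.
Step 5 — Type: Im(Z) = -6565 ⇒ leading (phase φ = -89.9°).

PF = 0.001736 (leading, φ = -89.9°)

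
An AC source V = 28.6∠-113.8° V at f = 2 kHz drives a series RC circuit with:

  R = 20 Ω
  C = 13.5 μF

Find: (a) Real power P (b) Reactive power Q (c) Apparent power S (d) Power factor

Step 1 — Angular frequency: ω = 2π·f = 2π·2000 = 1.257e+04 rad/s.
Step 2 — Component impedances:
  R: Z = R = 20 Ω
  C: Z = 1/(jωC) = -j/(ω·C) = 0 - j5.895 Ω
Step 3 — Series combination: Z_total = R + C = 20 - j5.895 Ω = 20.85∠-16.4° Ω.
Step 4 — Source phasor: V = 28.6∠-113.8° V = -11.54 - j26.17 V.
Step 5 — Current: I = V / Z = -0.1761 - j1.36 A = 1.372∠-97.4° A.
Step 6 — Complex power: S = V·I* = 37.63 - j11.09 VA.
Step 7 — Real power: P = Re(S) = 37.63 W.
Step 8 — Reactive power: Q = Im(S) = -11.09 VAR.
Step 9 — Apparent power: |S| = 39.23 VA.
Step 10 — Power factor: PF = P/|S| = 0.9592 (leading).

(a) P = 37.63 W  (b) Q = -11.09 VAR  (c) S = 39.23 VA  (d) PF = 0.9592 (leading)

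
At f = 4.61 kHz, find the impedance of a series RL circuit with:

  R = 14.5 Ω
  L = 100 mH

Step 1 — Angular frequency: ω = 2π·f = 2π·4610 = 2.897e+04 rad/s.
Step 2 — Component impedances:
  R: Z = R = 14.5 Ω
  L: Z = jωL = j·2.897e+04·0.1 = 0 + j2897 Ω
Step 3 — Series combination: Z_total = R + L = 14.5 + j2897 Ω = 2897∠89.7° Ω.

Z = 14.5 + j2897 Ω = 2897∠89.7° Ω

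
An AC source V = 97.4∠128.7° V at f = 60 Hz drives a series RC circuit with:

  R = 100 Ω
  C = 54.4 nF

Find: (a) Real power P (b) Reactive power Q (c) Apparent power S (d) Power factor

Step 1 — Angular frequency: ω = 2π·f = 2π·60 = 377 rad/s.
Step 2 — Component impedances:
  R: Z = R = 100 Ω
  C: Z = 1/(jωC) = -j/(ω·C) = 0 - j4.876e+04 Ω
Step 3 — Series combination: Z_total = R + C = 100 - j4.876e+04 Ω = 4.876e+04∠-89.9° Ω.
Step 4 — Source phasor: V = 97.4∠128.7° V = -60.9 + j76.01 V.
Step 5 — Current: I = V / Z = -0.001561 - j0.001246 A = 0.001998∠-141.4° A.
Step 6 — Complex power: S = V·I* = 0.000399 - j0.1946 VA.
Step 7 — Real power: P = Re(S) = 0.000399 W.
Step 8 — Reactive power: Q = Im(S) = -0.1946 VAR.
Step 9 — Apparent power: |S| = 0.1946 VA.
Step 10 — Power factor: PF = P/|S| = 0.002051 (leading).

(a) P = 0.000399 W  (b) Q = -0.1946 VAR  (c) S = 0.1946 VA  (d) PF = 0.002051 (leading)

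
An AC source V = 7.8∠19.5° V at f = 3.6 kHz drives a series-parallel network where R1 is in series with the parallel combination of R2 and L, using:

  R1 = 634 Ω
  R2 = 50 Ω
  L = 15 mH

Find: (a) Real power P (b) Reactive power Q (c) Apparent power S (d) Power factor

Step 1 — Angular frequency: ω = 2π·f = 2π·3600 = 2.262e+04 rad/s.
Step 2 — Component impedances:
  R1: Z = R = 634 Ω
  R2: Z = R = 50 Ω
  L: Z = jωL = j·2.262e+04·0.015 = 0 + j339.3 Ω
Step 3 — Parallel branch: R2 || L = 1/(1/R2 + 1/L) = 48.94 + j7.212 Ω.
Step 4 — Series with R1: Z_total = R1 + (R2 || L) = 682.9 + j7.212 Ω = 683∠0.6° Ω.
Step 5 — Source phasor: V = 7.8∠19.5° V = 7.353 + j2.604 V.
Step 6 — Current: I = V / Z = 0.01081 + j0.003698 A = 0.01142∠18.9° A.
Step 7 — Complex power: S = V·I* = 0.08908 + j0.0009406 VA.
Step 8 — Real power: P = Re(S) = 0.08908 W.
Step 9 — Reactive power: Q = Im(S) = 0.0009406 VAR.
Step 10 — Apparent power: |S| = 0.08908 VA.
Step 11 — Power factor: PF = P/|S| = 0.9999 (lagging).

(a) P = 0.08908 W  (b) Q = 0.0009406 VAR  (c) S = 0.08908 VA  (d) PF = 0.9999 (lagging)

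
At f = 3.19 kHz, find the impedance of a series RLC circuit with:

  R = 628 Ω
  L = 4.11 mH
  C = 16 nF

Step 1 — Angular frequency: ω = 2π·f = 2π·3190 = 2.004e+04 rad/s.
Step 2 — Component impedances:
  R: Z = R = 628 Ω
  L: Z = jωL = j·2.004e+04·0.00411 = 0 + j82.38 Ω
  C: Z = 1/(jωC) = -j/(ω·C) = 0 - j3118 Ω
Step 3 — Series combination: Z_total = R + L + C = 628 - j3036 Ω = 3100∠-78.3° Ω.

Z = 628 - j3036 Ω = 3100∠-78.3° Ω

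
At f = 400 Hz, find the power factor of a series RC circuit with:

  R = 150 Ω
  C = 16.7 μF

Step 1 — Angular frequency: ω = 2π·f = 2π·400 = 2513 rad/s.
Step 2 — Component impedances:
  R: Z = R = 150 Ω
  C: Z = 1/(jωC) = -j/(ω·C) = 0 - j23.83 Ω
Step 3 — Series combination: Z_total = R + C = 150 - j23.83 Ω = 151.9∠-9.0° Ω.
Step 4 — Power factor: PF = cos(φ) = Re(Z)/|Z| = 150/151.88 = 0.9876.
Step 5 — Type: Im(Z) = -23.83 ⇒ leading (phase φ = -9.0°).

PF = 0.9876 (leading, φ = -9.0°)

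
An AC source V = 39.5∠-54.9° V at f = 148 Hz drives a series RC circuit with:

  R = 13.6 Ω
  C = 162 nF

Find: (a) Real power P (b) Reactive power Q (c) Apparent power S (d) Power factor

Step 1 — Angular frequency: ω = 2π·f = 2π·148 = 929.9 rad/s.
Step 2 — Component impedances:
  R: Z = R = 13.6 Ω
  C: Z = 1/(jωC) = -j/(ω·C) = 0 - j6638 Ω
Step 3 — Series combination: Z_total = R + C = 13.6 - j6638 Ω = 6638∠-89.9° Ω.
Step 4 — Source phasor: V = 39.5∠-54.9° V = 22.71 - j32.32 V.
Step 5 — Current: I = V / Z = 0.004875 + j0.003412 A = 0.00595∠35.0° A.
Step 6 — Complex power: S = V·I* = 0.0004816 - j0.235 VA.
Step 7 — Real power: P = Re(S) = 0.0004816 W.
Step 8 — Reactive power: Q = Im(S) = -0.235 VAR.
Step 9 — Apparent power: |S| = 0.235 VA.
Step 10 — Power factor: PF = P/|S| = 0.002049 (leading).

(a) P = 0.0004816 W  (b) Q = -0.235 VAR  (c) S = 0.235 VA  (d) PF = 0.002049 (leading)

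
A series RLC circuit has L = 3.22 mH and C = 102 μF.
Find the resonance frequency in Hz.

Step 1 — Resonance condition Im(Z)=0 gives ω₀ = 1/√(LC).
Step 2 — ω₀ = 1/√(0.00322·0.000102) = 1745 rad/s.
Step 3 — f₀ = ω₀/(2π) = 277.7 Hz.

f₀ = 277.7 Hz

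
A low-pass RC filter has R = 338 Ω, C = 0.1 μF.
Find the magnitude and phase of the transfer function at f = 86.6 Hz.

Step 1 — Angular frequency: ω = 2π·86.6 = 544.1 rad/s.
Step 2 — Transfer function: H(jω) = 1/(1 + jωRC).
Step 3 — Denominator: 1 + jωRC = 1 + j·544.1·338·1e-07 = 1 + j0.01839.
Step 4 — H = 0.9997 - j0.01839.
Step 5 — Magnitude: |H| = 0.9998 (-0.0 dB); phase: φ = -1.1°.

|H| = 0.9998 (-0.0 dB), φ = -1.1°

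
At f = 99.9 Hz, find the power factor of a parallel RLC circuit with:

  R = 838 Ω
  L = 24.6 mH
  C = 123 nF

Step 1 — Angular frequency: ω = 2π·f = 2π·99.9 = 627.7 rad/s.
Step 2 — Component impedances:
  R: Z = R = 838 Ω
  L: Z = jωL = j·627.7·0.0246 = 0 + j15.44 Ω
  C: Z = 1/(jωC) = -j/(ω·C) = 0 - j1.295e+04 Ω
Step 3 — Parallel combination: 1/Z_total = 1/R + 1/L + 1/C; Z_total = 0.2851 + j15.45 Ω = 15.46∠88.9° Ω.
Step 4 — Power factor: PF = cos(φ) = Re(Z)/|Z| = 0.28511/15.457 = 0.01845.
Step 5 — Type: Im(Z) = 15.45 ⇒ lagging (phase φ = 88.9°).

PF = 0.01845 (lagging, φ = 88.9°)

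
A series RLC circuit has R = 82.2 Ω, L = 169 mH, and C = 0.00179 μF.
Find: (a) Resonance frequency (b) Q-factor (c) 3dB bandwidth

Step 1 — Resonance: ω₀ = 1/√(LC) = 1/√(0.169·1.79e-09) = 5.75e+04 rad/s.
Step 2 — f₀ = ω₀/(2π) = 9151 Hz.
Step 3 — Series Q: Q = ω₀L/R = 5.75e+04·0.169/82.2 = 118.2.
Step 4 — Bandwidth: Δω = ω₀/Q = 486.4 rad/s; BW = Δω/(2π) = 77.41 Hz.

(a) f₀ = 9151 Hz  (b) Q = 118.2  (c) BW = 77.41 Hz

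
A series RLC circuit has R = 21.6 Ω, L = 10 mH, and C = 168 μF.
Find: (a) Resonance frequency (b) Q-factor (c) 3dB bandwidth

Step 1 — Resonance: ω₀ = 1/√(LC) = 1/√(0.01·0.000168) = 771.5 rad/s.
Step 2 — f₀ = ω₀/(2π) = 122.8 Hz.
Step 3 — Series Q: Q = ω₀L/R = 771.5·0.01/21.6 = 0.3572.
Step 4 — Bandwidth: Δω = ω₀/Q = 2160 rad/s; BW = Δω/(2π) = 343.8 Hz.

(a) f₀ = 122.8 Hz  (b) Q = 0.3572  (c) BW = 343.8 Hz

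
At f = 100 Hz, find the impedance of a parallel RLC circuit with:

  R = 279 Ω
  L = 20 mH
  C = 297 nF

Step 1 — Angular frequency: ω = 2π·f = 2π·100 = 628.3 rad/s.
Step 2 — Component impedances:
  R: Z = R = 279 Ω
  L: Z = jωL = j·628.3·0.02 = 0 + j12.57 Ω
  C: Z = 1/(jωC) = -j/(ω·C) = 0 - j5359 Ω
Step 3 — Parallel combination: 1/Z_total = 1/R + 1/L + 1/C; Z_total = 0.5675 + j12.57 Ω = 12.58∠87.4° Ω.

Z = 0.5675 + j12.57 Ω = 12.58∠87.4° Ω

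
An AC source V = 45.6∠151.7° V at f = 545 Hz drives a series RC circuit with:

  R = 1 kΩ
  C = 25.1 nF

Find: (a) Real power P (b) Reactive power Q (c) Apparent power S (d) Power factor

Step 1 — Angular frequency: ω = 2π·f = 2π·545 = 3424 rad/s.
Step 2 — Component impedances:
  R: Z = R = 1000 Ω
  C: Z = 1/(jωC) = -j/(ω·C) = 0 - j1.163e+04 Ω
Step 3 — Series combination: Z_total = R + C = 1000 - j1.163e+04 Ω = 1.168e+04∠-85.1° Ω.
Step 4 — Source phasor: V = 45.6∠151.7° V = -40.15 + j21.62 V.
Step 5 — Current: I = V / Z = -0.002139 - j0.003267 A = 0.003905∠-123.2° A.
Step 6 — Complex power: S = V·I* = 0.01525 - j0.1774 VA.
Step 7 — Real power: P = Re(S) = 0.01525 W.
Step 8 — Reactive power: Q = Im(S) = -0.1774 VAR.
Step 9 — Apparent power: |S| = 0.1781 VA.
Step 10 — Power factor: PF = P/|S| = 0.08564 (leading).

(a) P = 0.01525 W  (b) Q = -0.1774 VAR  (c) S = 0.1781 VA  (d) PF = 0.08564 (leading)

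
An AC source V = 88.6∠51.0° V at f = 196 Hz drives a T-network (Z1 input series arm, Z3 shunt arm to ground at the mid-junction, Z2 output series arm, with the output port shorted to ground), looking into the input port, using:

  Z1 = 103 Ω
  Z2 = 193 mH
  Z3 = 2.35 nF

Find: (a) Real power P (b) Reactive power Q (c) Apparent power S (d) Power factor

Step 1 — Angular frequency: ω = 2π·f = 2π·196 = 1232 rad/s.
Step 2 — Component impedances:
  Z1: Z = R = 103 Ω
  Z2: Z = jωL = j·1232·0.193 = 0 + j237.7 Ω
  Z3: Z = 1/(jωC) = -j/(ω·C) = 0 - j3.455e+05 Ω
Step 3 — With the output port shorted to ground, the output series arm Z2 runs from the junction to ground; the shunt arm Z3 also runs from the junction to ground. They appear in parallel: Z3 || Z2 = 0 + j237.8 Ω.
Step 4 — Series with input arm Z1: Z_in = Z1 + (Z3 || Z2) = 103 + j237.8 Ω = 259.2∠66.6° Ω.
Step 5 — Source phasor: V = 88.6∠51.0° V = 55.76 + j68.86 V.
Step 6 — Current: I = V / Z = 0.3293 - j0.09184 A = 0.3418∠-15.6° A.
Step 7 — Complex power: S = V·I* = 12.04 + j27.79 VA.
Step 8 — Real power: P = Re(S) = 12.04 W.
Step 9 — Reactive power: Q = Im(S) = 27.79 VAR.
Step 10 — Apparent power: |S| = 30.29 VA.
Step 11 — Power factor: PF = P/|S| = 0.3974 (lagging).

(a) P = 12.04 W  (b) Q = 27.79 VAR  (c) S = 30.29 VA  (d) PF = 0.3974 (lagging)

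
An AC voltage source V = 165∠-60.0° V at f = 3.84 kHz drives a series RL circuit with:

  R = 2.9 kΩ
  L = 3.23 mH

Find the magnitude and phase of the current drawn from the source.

Step 1 — Angular frequency: ω = 2π·f = 2π·3840 = 2.413e+04 rad/s.
Step 2 — Component impedances:
  R: Z = R = 2900 Ω
  L: Z = jωL = j·2.413e+04·0.00323 = 0 + j77.93 Ω
Step 3 — Series combination: Z_total = R + L = 2900 + j77.93 Ω = 2901∠1.5° Ω.
Step 4 — Source phasor: V = 165∠-60.0° V = 82.5 - j142.9 V.
Step 5 — Ohm's law: I = V / Z_total = (82.5 - j142.9) / (2900 + j77.93) = 0.0271 - j0.05 A.
Step 6 — Convert to polar: |I| = 0.05688 A, ∠I = -61.5°.

I = 0.05688∠-61.5° A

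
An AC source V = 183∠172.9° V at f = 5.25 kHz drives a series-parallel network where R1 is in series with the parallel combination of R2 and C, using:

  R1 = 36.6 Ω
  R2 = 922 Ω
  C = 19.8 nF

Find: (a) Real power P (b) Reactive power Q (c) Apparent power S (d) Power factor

Step 1 — Angular frequency: ω = 2π·f = 2π·5250 = 3.299e+04 rad/s.
Step 2 — Component impedances:
  R1: Z = R = 36.6 Ω
  R2: Z = R = 922 Ω
  C: Z = 1/(jωC) = -j/(ω·C) = 0 - j1531 Ω
Step 3 — Parallel branch: R2 || C = 1/(1/R2 + 1/C) = 676.6 - j407.5 Ω.
Step 4 — Series with R1: Z_total = R1 + (R2 || C) = 713.2 - j407.5 Ω = 821.4∠-29.7° Ω.
Step 5 — Source phasor: V = 183∠172.9° V = -181.6 + j22.62 V.
Step 6 — Current: I = V / Z = -0.2056 - j0.08576 A = 0.2228∠-157.4° A.
Step 7 — Complex power: S = V·I* = 35.4 - j20.22 VA.
Step 8 — Real power: P = Re(S) = 35.4 W.
Step 9 — Reactive power: Q = Im(S) = -20.22 VAR.
Step 10 — Apparent power: |S| = 40.77 VA.
Step 11 — Power factor: PF = P/|S| = 0.8683 (leading).

(a) P = 35.4 W  (b) Q = -20.22 VAR  (c) S = 40.77 VA  (d) PF = 0.8683 (leading)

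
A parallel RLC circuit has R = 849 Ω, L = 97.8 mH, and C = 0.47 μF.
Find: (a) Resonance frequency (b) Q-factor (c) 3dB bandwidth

Step 1 — Resonance: ω₀ = 1/√(LC) = 1/√(0.0978·4.7e-07) = 4664 rad/s.
Step 2 — f₀ = ω₀/(2π) = 742.3 Hz.
Step 3 — Parallel Q: Q = R/(ω₀L) = 849/(4664·0.0978) = 1.861.
Step 4 — Bandwidth: Δω = ω₀/Q = 2506 rad/s; BW = Δω/(2π) = 398.9 Hz.

(a) f₀ = 742.3 Hz  (b) Q = 1.861  (c) BW = 398.9 Hz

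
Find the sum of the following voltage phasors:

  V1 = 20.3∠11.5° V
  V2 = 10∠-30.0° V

Step 1 — Convert each phasor to rectangular form:
  V1 = 20.3·(cos(11.5°) + j·sin(11.5°)) = 19.89 + j4.047 V
  V2 = 10·(cos(-30.0°) + j·sin(-30.0°)) = 8.66 - j5 V
Step 2 — Sum components: V_total = 28.55 - j0.9528 V.
Step 3 — Convert to polar: |V_total| = 28.57 V, ∠V_total = -1.9°.

V_total = 28.57∠-1.9° V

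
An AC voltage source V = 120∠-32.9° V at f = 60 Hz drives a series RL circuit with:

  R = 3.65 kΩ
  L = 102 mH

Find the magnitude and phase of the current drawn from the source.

Step 1 — Angular frequency: ω = 2π·f = 2π·60 = 377 rad/s.
Step 2 — Component impedances:
  R: Z = R = 3650 Ω
  L: Z = jωL = j·377·0.102 = 0 + j38.45 Ω
Step 3 — Series combination: Z_total = R + L = 3650 + j38.45 Ω = 3650∠0.6° Ω.
Step 4 — Source phasor: V = 120∠-32.9° V = 100.8 - j65.18 V.
Step 5 — Ohm's law: I = V / Z_total = (100.8 - j65.18) / (3650 + j38.45) = 0.02741 - j0.01815 A.
Step 6 — Convert to polar: |I| = 0.03287 A, ∠I = -33.5°.

I = 0.03287∠-33.5° A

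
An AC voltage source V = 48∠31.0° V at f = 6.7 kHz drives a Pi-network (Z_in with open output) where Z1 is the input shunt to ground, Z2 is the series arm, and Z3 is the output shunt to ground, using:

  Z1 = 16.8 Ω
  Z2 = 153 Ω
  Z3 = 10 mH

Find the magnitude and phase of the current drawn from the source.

Step 1 — Angular frequency: ω = 2π·f = 2π·6700 = 4.21e+04 rad/s.
Step 2 — Component impedances:
  Z1: Z = R = 16.8 Ω
  Z2: Z = R = 153 Ω
  Z3: Z = jωL = j·4.21e+04·0.01 = 0 + j421 Ω
Step 3 — With open output, the series arm Z2 and the output shunt Z3 appear in series to ground: Z2 + Z3 = 153 + j421 Ω.
Step 4 — Parallel with input shunt Z1: Z_in = Z1 || (Z2 + Z3) = 16.57 + j0.5766 Ω = 16.58∠2.0° Ω.
Step 5 — Source phasor: V = 48∠31.0° V = 41.14 + j24.72 V.
Step 6 — Ohm's law: I = V / Z_total = (41.14 + j24.72) / (16.57 + j0.5766) = 2.532 + j1.404 A.
Step 7 — Convert to polar: |I| = 2.896 A, ∠I = 29.0°.

I = 2.896∠29.0° A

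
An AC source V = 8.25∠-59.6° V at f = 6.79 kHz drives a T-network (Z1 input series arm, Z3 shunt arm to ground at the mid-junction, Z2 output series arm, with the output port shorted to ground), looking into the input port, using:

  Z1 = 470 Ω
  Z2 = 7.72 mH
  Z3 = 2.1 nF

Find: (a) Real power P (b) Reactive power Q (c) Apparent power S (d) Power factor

Step 1 — Angular frequency: ω = 2π·f = 2π·6790 = 4.266e+04 rad/s.
Step 2 — Component impedances:
  Z1: Z = R = 470 Ω
  Z2: Z = jωL = j·4.266e+04·0.00772 = 0 + j329.4 Ω
  Z3: Z = 1/(jωC) = -j/(ω·C) = 0 - j1.116e+04 Ω
Step 3 — With the output port shorted to ground, the output series arm Z2 runs from the junction to ground; the shunt arm Z3 also runs from the junction to ground. They appear in parallel: Z3 || Z2 = 0 + j339.4 Ω.
Step 4 — Series with input arm Z1: Z_in = Z1 + (Z3 || Z2) = 470 + j339.4 Ω = 579.7∠35.8° Ω.
Step 5 — Source phasor: V = 8.25∠-59.6° V = 4.175 - j7.116 V.
Step 6 — Current: I = V / Z = -0.001347 - j0.01417 A = 0.01423∠-95.4° A.
Step 7 — Complex power: S = V·I* = 0.09519 + j0.06873 VA.
Step 8 — Real power: P = Re(S) = 0.09519 W.
Step 9 — Reactive power: Q = Im(S) = 0.06873 VAR.
Step 10 — Apparent power: |S| = 0.1174 VA.
Step 11 — Power factor: PF = P/|S| = 0.8107 (lagging).

(a) P = 0.09519 W  (b) Q = 0.06873 VAR  (c) S = 0.1174 VA  (d) PF = 0.8107 (lagging)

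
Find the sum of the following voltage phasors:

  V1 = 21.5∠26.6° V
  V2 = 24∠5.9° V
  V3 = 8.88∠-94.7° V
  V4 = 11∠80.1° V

Step 1 — Convert each phasor to rectangular form:
  V1 = 21.5·(cos(26.6°) + j·sin(26.6°)) = 19.22 + j9.627 V
  V2 = 24·(cos(5.9°) + j·sin(5.9°)) = 23.87 + j2.467 V
  V3 = 8.88·(cos(-94.7°) + j·sin(-94.7°)) = -0.7276 - j8.85 V
  V4 = 11·(cos(80.1°) + j·sin(80.1°)) = 1.891 + j10.84 V
Step 2 — Sum components: V_total = 44.26 + j14.08 V.
Step 3 — Convert to polar: |V_total| = 46.45 V, ∠V_total = 17.6°.

V_total = 46.45∠17.6° V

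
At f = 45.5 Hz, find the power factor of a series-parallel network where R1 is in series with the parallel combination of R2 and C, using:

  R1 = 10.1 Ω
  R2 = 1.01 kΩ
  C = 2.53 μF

Step 1 — Angular frequency: ω = 2π·f = 2π·45.5 = 285.9 rad/s.
Step 2 — Component impedances:
  R1: Z = R = 10.1 Ω
  R2: Z = R = 1010 Ω
  C: Z = 1/(jωC) = -j/(ω·C) = 0 - j1383 Ω
Step 3 — Parallel branch: R2 || C = 1/(1/R2 + 1/C) = 658.6 - j481.1 Ω.
Step 4 — Series with R1: Z_total = R1 + (R2 || C) = 668.7 - j481.1 Ω = 823.7∠-35.7° Ω.
Step 5 — Power factor: PF = cos(φ) = Re(Z)/|Z| = 668.65/823.74 = 0.8117.
Step 6 — Type: Im(Z) = -481.1 ⇒ leading (phase φ = -35.7°).

PF = 0.8117 (leading, φ = -35.7°)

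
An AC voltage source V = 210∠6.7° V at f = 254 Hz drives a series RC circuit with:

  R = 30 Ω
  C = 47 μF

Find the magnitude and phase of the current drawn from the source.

Step 1 — Angular frequency: ω = 2π·f = 2π·254 = 1596 rad/s.
Step 2 — Component impedances:
  R: Z = R = 30 Ω
  C: Z = 1/(jωC) = -j/(ω·C) = 0 - j13.33 Ω
Step 3 — Series combination: Z_total = R + C = 30 - j13.33 Ω = 32.83∠-24.0° Ω.
Step 4 — Source phasor: V = 210∠6.7° V = 208.6 + j24.5 V.
Step 5 — Ohm's law: I = V / Z_total = (208.6 + j24.5) / (30 - j13.33) = 5.503 + j3.262 A.
Step 6 — Convert to polar: |I| = 6.397 A, ∠I = 30.7°.

I = 6.397∠30.7° A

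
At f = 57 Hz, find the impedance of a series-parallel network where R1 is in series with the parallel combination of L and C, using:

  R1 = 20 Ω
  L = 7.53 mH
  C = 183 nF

Step 1 — Angular frequency: ω = 2π·f = 2π·57 = 358.1 rad/s.
Step 2 — Component impedances:
  R1: Z = R = 20 Ω
  L: Z = jωL = j·358.1·0.00753 = 0 + j2.697 Ω
  C: Z = 1/(jωC) = -j/(ω·C) = 0 - j1.526e+04 Ω
Step 3 — Parallel branch: L || C = 1/(1/L + 1/C) = 0 + j2.697 Ω.
Step 4 — Series with R1: Z_total = R1 + (L || C) = 20 + j2.697 Ω = 20.18∠7.7° Ω.

Z = 20 + j2.697 Ω = 20.18∠7.7° Ω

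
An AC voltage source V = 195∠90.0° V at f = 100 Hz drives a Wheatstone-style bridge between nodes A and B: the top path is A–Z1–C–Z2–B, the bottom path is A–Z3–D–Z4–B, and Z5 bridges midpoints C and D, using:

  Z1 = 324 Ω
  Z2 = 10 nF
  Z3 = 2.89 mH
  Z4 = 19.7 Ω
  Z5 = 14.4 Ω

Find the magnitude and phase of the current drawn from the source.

Step 1 — Angular frequency: ω = 2π·f = 2π·100 = 628.3 rad/s.
Step 2 — Component impedances:
  Z1: Z = R = 324 Ω
  Z2: Z = 1/(jωC) = -j/(ω·C) = 0 - j1.592e+05 Ω
  Z3: Z = jωL = j·628.3·0.00289 = 0 + j1.816 Ω
  Z4: Z = R = 19.7 Ω
  Z5: Z = R = 14.4 Ω
Step 3 — Bridge requires nodal analysis (the Z5 bridge couples midpoints C and D, so the two paths cannot be reduced to a simple series/parallel combination). Setting node B to ground and injecting 1 A at node A, the 3-node admittance system at A, C, D solves to V_A = Z_AB = 19.71 + j1.813 Ω = 19.79∠5.3° Ω.
Step 4 — Source phasor: V = 195∠90.0° V = 0 + j195 V.
Step 5 — Ohm's law: I = V / Z_total = (0 + j195) / (19.71 + j1.813) = 0.9026 + j9.811 A.
Step 6 — Convert to polar: |I| = 9.852 A, ∠I = 84.7°.

I = 9.852∠84.7° A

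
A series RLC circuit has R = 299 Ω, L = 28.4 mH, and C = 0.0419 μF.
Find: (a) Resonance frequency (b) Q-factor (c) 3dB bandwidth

Step 1 — Resonance: ω₀ = 1/√(LC) = 1/√(0.0284·4.19e-08) = 2.899e+04 rad/s.
Step 2 — f₀ = ω₀/(2π) = 4614 Hz.
Step 3 — Series Q: Q = ω₀L/R = 2.899e+04·0.0284/299 = 2.753.
Step 4 — Bandwidth: Δω = ω₀/Q = 1.053e+04 rad/s; BW = Δω/(2π) = 1676 Hz.

(a) f₀ = 4614 Hz  (b) Q = 2.753  (c) BW = 1676 Hz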